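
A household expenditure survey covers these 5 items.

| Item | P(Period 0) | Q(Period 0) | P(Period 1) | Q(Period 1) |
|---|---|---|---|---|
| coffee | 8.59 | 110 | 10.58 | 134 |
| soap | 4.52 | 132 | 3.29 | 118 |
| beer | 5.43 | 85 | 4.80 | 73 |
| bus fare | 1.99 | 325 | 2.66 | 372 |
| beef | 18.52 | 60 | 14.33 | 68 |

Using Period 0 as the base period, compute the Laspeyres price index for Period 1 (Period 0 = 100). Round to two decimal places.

Laspeyres price index uses base-period quantities as weights.
ΣP(Period 1)·Q(Period 0) = 10.58×110 + 3.29×132 + 4.80×85 + 2.66×325 + 14.33×60 = 1163.8 + 434.28 + 408 + 864.5 + 859.8 = 3730.38
ΣP(Period 0)·Q(Period 0) = 8.59×110 + 4.52×132 + 5.43×85 + 1.99×325 + 18.52×60 = 944.9 + 596.64 + 461.55 + 646.75 + 1111.2 = 3761.04
Index = 3730.38 / 3761.04 × 100 = 99.1848

99.18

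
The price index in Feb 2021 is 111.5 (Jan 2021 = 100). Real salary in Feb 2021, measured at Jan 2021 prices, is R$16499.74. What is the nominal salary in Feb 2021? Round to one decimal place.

18397.2

Nominal = Real × (Index/100) = 16499.74 × (111.5/100)
        = 16499.74 × 1.115 = 18397.2101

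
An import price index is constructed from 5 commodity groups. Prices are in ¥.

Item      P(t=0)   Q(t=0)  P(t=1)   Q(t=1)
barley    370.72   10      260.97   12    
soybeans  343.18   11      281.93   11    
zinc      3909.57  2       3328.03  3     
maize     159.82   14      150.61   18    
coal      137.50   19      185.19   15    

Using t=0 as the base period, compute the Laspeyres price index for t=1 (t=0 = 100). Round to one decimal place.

89.3

Laspeyres price index uses base-period quantities as weights.
ΣP(t=1)·Q(t=0) = 260.97×10 + 281.93×11 + 3328.03×2 + 150.61×14 + 185.19×19 = 2609.7 + 3101.23 + 6656.06 + 2108.54 + 3518.61 = 17994.14
ΣP(t=0)·Q(t=0) = 370.72×10 + 343.18×11 + 3909.57×2 + 159.82×14 + 137.50×19 = 3707.2 + 3774.98 + 7819.14 + 2237.48 + 2612.5 = 20151.3
Index = 17994.14 / 20151.3 × 100 = 89.2952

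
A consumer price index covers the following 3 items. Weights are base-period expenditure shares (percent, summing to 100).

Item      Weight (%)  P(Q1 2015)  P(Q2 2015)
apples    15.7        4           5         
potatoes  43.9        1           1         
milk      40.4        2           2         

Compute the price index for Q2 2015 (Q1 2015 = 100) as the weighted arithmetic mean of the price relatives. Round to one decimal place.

apples: 15.7 × (5/4) = 15.7 × 1.250000 = 19.6250
potatoes: 43.9 × (1/1) = 43.9 × 1.000000 = 43.9000
milk: 40.4 × (2/2) = 40.4 × 1.000000 = 40.4000
Index = Σ wᵢ·(p₁ᵢ/p₀ᵢ) = 19.6250 + 43.9000 + 40.4000 = 103.9250

103.9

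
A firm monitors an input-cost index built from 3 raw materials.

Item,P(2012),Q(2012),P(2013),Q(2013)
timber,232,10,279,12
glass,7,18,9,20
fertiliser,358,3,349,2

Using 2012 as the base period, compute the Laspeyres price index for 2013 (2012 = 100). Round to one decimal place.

Laspeyres price index uses base-period quantities as weights.
ΣP(2013)·Q(2012) = 279×10 + 9×18 + 349×3 = 2790 + 162 + 1047 = 3999
ΣP(2012)·Q(2012) = 232×10 + 7×18 + 358×3 = 2320 + 126 + 1074 = 3520
Index = 3999 / 3520 × 100 = 113.6080

113.6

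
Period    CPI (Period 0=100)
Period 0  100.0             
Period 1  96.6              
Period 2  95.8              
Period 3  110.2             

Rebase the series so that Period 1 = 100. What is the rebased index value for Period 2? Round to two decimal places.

Rebased(Period 2) = 95.8 / 96.6 × 100 = 99.1718

99.17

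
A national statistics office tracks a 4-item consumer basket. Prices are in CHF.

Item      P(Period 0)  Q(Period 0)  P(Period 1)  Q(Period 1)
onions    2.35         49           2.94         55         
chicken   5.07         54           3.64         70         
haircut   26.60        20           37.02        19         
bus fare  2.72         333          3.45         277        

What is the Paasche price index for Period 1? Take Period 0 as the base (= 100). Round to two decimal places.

119.08

Paasche price index uses current-period quantities as weights.
ΣP(Period 1)·Q(Period 1) = 2.94×55 + 3.64×70 + 37.02×19 + 3.45×277 = 161.7 + 254.8 + 703.38 + 955.65 = 2075.53
ΣP(Period 0)·Q(Period 1) = 2.35×55 + 5.07×70 + 26.60×19 + 2.72×277 = 129.25 + 354.9 + 505.4 + 753.44 = 1742.99
Index = 2075.53 / 1742.99 × 100 = 119.0787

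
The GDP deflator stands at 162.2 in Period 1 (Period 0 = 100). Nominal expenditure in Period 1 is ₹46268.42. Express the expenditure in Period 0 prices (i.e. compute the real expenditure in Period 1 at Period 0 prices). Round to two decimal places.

Real = Nominal ÷ (Index/100) = 46268.42 ÷ (162.2/100)
     = 46268.42 ÷ 1.622 = 28525.5364

28525.54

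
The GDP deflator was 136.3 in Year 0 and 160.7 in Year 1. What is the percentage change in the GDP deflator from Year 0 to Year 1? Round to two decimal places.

Change = (160.7 − 136.3) / 136.3 × 100
       = 24.4 / 136.3 × 100 = 17.9017%

17.90%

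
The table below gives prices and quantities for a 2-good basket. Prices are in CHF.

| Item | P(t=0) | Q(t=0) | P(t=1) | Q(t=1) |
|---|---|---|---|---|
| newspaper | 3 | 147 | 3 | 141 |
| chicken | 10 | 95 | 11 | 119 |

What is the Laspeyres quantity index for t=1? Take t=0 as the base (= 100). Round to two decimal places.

115.96

Laspeyres quantity index uses base-period prices as weights.
ΣP(t=0)·Q(t=1) = 3×141 + 10×119 = 423 + 1190 = 1613
ΣP(t=0)·Q(t=0) = 3×147 + 10×95 = 441 + 950 = 1391
Index = 1613 / 1391 × 100 = 115.9597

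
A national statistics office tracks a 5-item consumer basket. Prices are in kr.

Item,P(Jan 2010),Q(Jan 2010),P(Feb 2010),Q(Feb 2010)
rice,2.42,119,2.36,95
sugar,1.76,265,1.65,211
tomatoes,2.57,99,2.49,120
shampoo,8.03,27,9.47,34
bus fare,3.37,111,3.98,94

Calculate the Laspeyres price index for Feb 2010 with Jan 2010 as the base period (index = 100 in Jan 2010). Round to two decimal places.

Laspeyres price index uses base-period quantities as weights.
ΣP(Feb 2010)·Q(Jan 2010) = 2.36×119 + 1.65×265 + 2.49×99 + 9.47×27 + 3.98×111 = 280.84 + 437.25 + 246.51 + 255.69 + 441.78 = 1662.07
ΣP(Jan 2010)·Q(Jan 2010) = 2.42×119 + 1.76×265 + 2.57×99 + 8.03×27 + 3.37×111 = 287.98 + 466.4 + 254.43 + 216.81 + 374.07 = 1599.69
Index = 1662.07 / 1599.69 × 100 = 103.8995

103.90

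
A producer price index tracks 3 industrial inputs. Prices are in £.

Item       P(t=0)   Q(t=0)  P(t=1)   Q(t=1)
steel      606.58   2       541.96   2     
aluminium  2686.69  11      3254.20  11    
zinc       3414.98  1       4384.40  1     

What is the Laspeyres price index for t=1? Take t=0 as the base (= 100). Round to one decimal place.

120.7

Laspeyres price index uses base-period quantities as weights.
ΣP(t=1)·Q(t=0) = 541.96×2 + 3254.20×11 + 4384.40×1 = 1083.92 + 35796.2 + 4384.4 = 41264.52
ΣP(t=0)·Q(t=0) = 606.58×2 + 2686.69×11 + 3414.98×1 = 1213.16 + 29553.59 + 3414.98 = 34181.73
Index = 41264.52 / 34181.73 × 100 = 120.7210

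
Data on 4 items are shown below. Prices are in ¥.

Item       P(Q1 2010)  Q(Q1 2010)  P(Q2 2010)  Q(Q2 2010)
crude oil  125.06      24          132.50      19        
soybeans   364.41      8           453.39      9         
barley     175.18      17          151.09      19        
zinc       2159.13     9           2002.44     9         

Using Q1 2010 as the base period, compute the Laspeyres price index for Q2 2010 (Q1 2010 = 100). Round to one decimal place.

Laspeyres price index uses base-period quantities as weights.
ΣP(Q2 2010)·Q(Q1 2010) = 132.50×24 + 453.39×8 + 151.09×17 + 2002.44×9 = 3180 + 3627.12 + 2568.53 + 18021.96 = 27397.61
ΣP(Q1 2010)·Q(Q1 2010) = 125.06×24 + 364.41×8 + 175.18×17 + 2159.13×9 = 3001.44 + 2915.28 + 2978.06 + 19432.17 = 28326.95
Index = 27397.61 / 28326.95 × 100 = 96.7192

96.7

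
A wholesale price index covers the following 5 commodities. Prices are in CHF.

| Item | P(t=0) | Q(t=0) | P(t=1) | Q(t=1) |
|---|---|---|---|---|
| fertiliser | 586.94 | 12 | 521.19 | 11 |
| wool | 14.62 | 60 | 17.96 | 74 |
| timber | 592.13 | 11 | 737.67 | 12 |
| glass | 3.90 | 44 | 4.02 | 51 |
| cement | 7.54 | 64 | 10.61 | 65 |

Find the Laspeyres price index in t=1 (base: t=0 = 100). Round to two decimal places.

Laspeyres price index uses base-period quantities as weights.
ΣP(t=1)·Q(t=0) = 521.19×12 + 17.96×60 + 737.67×11 + 4.02×44 + 10.61×64 = 6254.28 + 1077.6 + 8114.37 + 176.88 + 679.04 = 16302.17
ΣP(t=0)·Q(t=0) = 586.94×12 + 14.62×60 + 592.13×11 + 3.90×44 + 7.54×64 = 7043.28 + 877.2 + 6513.43 + 171.6 + 482.56 = 15088.07
Index = 16302.17 / 15088.07 × 100 = 108.0468

108.05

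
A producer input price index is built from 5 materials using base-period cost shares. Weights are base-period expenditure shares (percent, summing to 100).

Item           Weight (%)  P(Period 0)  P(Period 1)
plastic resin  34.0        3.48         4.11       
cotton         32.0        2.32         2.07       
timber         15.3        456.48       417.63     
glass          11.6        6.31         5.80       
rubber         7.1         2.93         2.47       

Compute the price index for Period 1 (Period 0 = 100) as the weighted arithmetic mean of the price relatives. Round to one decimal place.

99.4

plastic resin: 34.0 × (4.11/3.48) = 34.0 × 1.181034 = 40.1552
cotton: 32.0 × (2.07/2.32) = 32.0 × 0.892241 = 28.5517
timber: 15.3 × (417.63/456.48) = 15.3 × 0.914892 = 13.9979
glass: 11.6 × (5.80/6.31) = 11.6 × 0.919176 = 10.6624
rubber: 7.1 × (2.47/2.93) = 7.1 × 0.843003 = 5.9853
Index = Σ wᵢ·(p₁ᵢ/p₀ᵢ) = 40.1552 + 28.5517 + 13.9979 + 10.6624 + 5.9853 = 99.3525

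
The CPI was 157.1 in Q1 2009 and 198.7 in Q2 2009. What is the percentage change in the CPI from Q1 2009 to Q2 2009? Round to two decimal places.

Change = (198.7 − 157.1) / 157.1 × 100
       = 41.6 / 157.1 × 100 = 26.4799%

26.48%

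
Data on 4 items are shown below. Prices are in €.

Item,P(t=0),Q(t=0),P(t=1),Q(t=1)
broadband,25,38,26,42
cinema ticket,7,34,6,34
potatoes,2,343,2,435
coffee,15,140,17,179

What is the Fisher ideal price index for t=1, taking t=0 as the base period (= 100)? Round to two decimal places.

107.35

Laspeyres component (base-period weights):
ΣP(t=1)Q(t=0) = 26×38 + 6×34 + 2×343 + 17×140 = 988 + 204 + 686 + 2380 = 4258
ΣP(t=0)Q(t=0) = 25×38 + 7×34 + 2×343 + 15×140 = 950 + 238 + 686 + 2100 = 3974
L = 4258 / 3974 × 100 = 107.1465
Paasche component (current-period weights):
ΣP(t=1)Q(t=1) = 26×42 + 6×34 + 2×435 + 17×179 = 1092 + 204 + 870 + 3043 = 5209
ΣP(t=0)Q(t=1) = 25×42 + 7×34 + 2×435 + 15×179 = 1050 + 238 + 870 + 2685 = 4843
P = 5209 / 4843 × 100 = 107.5573
Fisher = √(L × P) = √(107.1465 × 107.5573) = 107.3517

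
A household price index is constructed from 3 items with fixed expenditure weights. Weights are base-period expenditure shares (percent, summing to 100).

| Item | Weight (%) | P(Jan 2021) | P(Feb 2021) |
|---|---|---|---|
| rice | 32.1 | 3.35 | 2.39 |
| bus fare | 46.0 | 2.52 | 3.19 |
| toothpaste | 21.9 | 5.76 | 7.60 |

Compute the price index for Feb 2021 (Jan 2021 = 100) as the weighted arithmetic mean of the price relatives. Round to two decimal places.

rice: 32.1 × (2.39/3.35) = 32.1 × 0.713433 = 22.9012
bus fare: 46.0 × (3.19/2.52) = 46.0 × 1.265873 = 58.2302
toothpaste: 21.9 × (7.60/5.76) = 21.9 × 1.319444 = 28.8958
Index = Σ wᵢ·(p₁ᵢ/p₀ᵢ) = 22.9012 + 58.2302 + 28.8958 = 110.0272

110.03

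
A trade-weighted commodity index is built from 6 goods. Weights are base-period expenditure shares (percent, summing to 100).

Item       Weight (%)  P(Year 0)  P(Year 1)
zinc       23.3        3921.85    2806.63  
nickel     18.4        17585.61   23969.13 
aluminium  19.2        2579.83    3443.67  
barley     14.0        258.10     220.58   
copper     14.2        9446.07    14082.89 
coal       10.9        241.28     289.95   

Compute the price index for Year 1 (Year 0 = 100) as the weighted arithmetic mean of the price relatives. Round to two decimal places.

zinc: 23.3 × (2806.63/3921.85) = 23.3 × 0.715639 = 16.6744
nickel: 18.4 × (23969.13/17585.61) = 18.4 × 1.362997 = 25.0791
aluminium: 19.2 × (3443.67/2579.83) = 19.2 × 1.334844 = 25.6290
barley: 14.0 × (220.58/258.10) = 14.0 × 0.854630 = 11.9648
copper: 14.2 × (14082.89/9446.07) = 14.2 × 1.490873 = 21.1704
coal: 10.9 × (289.95/241.28) = 10.9 × 1.201716 = 13.0987
Index = Σ wᵢ·(p₁ᵢ/p₀ᵢ) = 16.6744 + 25.0791 + 25.6290 + 11.9648 + 21.1704 + 13.0987 = 113.6165

113.62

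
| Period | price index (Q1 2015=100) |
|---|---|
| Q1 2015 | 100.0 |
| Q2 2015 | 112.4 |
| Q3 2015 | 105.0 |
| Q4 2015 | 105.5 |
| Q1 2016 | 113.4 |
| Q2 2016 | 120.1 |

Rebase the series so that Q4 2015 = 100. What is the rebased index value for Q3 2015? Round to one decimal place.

Rebased(Q3 2015) = 105.0 / 105.5 × 100 = 99.5261

99.5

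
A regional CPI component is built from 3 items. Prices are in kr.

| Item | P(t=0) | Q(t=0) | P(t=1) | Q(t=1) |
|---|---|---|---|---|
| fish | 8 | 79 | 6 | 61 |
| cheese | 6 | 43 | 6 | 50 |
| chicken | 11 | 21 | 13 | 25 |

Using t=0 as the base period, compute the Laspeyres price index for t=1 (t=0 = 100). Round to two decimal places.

Laspeyres price index uses base-period quantities as weights.
ΣP(t=1)·Q(t=0) = 6×79 + 6×43 + 13×21 = 474 + 258 + 273 = 1005
ΣP(t=0)·Q(t=0) = 8×79 + 6×43 + 11×21 = 632 + 258 + 231 = 1121
Index = 1005 / 1121 × 100 = 89.6521

89.65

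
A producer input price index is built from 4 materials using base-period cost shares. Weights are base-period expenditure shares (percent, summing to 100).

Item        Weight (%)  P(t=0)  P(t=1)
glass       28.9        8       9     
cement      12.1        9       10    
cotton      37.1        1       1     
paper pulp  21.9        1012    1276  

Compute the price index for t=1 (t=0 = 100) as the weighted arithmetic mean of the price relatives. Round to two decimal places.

glass: 28.9 × (9/8) = 28.9 × 1.125000 = 32.5125
cement: 12.1 × (10/9) = 12.1 × 1.111111 = 13.4444
cotton: 37.1 × (1/1) = 37.1 × 1.000000 = 37.1000
paper pulp: 21.9 × (1276/1012) = 21.9 × 1.260870 = 27.6130
Index = Σ wᵢ·(p₁ᵢ/p₀ᵢ) = 32.5125 + 13.4444 + 37.1000 + 27.6130 = 110.6700

110.67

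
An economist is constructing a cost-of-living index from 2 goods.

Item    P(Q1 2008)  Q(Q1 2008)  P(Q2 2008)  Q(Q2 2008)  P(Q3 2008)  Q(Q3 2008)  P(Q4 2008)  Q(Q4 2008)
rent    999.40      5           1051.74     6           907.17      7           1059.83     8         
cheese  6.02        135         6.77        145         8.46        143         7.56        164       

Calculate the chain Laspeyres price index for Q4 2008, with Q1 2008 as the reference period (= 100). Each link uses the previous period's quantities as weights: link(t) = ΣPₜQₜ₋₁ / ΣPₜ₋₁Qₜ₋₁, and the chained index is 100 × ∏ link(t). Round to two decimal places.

109.26

Link Q1 2008→Q2 2008:
ΣP(Q2 2008)Q(Q1 2008) = 1051.74×5 + 6.77×135 = 5258.7 + 913.95 = 6172.65
ΣP(Q1 2008)Q(Q1 2008) = 999.40×5 + 6.02×135 = 4997 + 812.7 = 5809.7
link = 6172.65/5809.7 = 1.062473
Link Q2 2008→Q3 2008:
ΣP(Q3 2008)Q(Q2 2008) = 907.17×6 + 8.46×145 = 5443.02 + 1226.7 = 6669.72
ΣP(Q2 2008)Q(Q2 2008) = 1051.74×6 + 6.77×145 = 6310.44 + 981.65 = 7292.09
link = 6669.72/7292.09 = 0.914651
Link Q3 2008→Q4 2008:
ΣP(Q4 2008)Q(Q3 2008) = 1059.83×7 + 7.56×143 = 7418.81 + 1081.08 = 8499.89
ΣP(Q3 2008)Q(Q3 2008) = 907.17×7 + 8.46×143 = 6350.19 + 1209.78 = 7559.97
link = 8499.89/7559.97 = 1.124329
Chained index = 100 × 1.062473 × 0.914651 × 1.124329 = 109.2614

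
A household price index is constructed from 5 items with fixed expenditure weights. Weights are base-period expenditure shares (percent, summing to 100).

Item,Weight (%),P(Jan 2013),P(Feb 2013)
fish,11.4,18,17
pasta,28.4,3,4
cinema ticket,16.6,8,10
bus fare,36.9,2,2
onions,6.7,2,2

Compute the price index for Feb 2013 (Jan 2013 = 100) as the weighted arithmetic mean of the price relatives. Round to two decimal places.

112.98

fish: 11.4 × (17/18) = 11.4 × 0.944444 = 10.7667
pasta: 28.4 × (4/3) = 28.4 × 1.333333 = 37.8667
cinema ticket: 16.6 × (10/8) = 16.6 × 1.250000 = 20.7500
bus fare: 36.9 × (2/2) = 36.9 × 1.000000 = 36.9000
onions: 6.7 × (2/2) = 6.7 × 1.000000 = 6.7000
Index = Σ wᵢ·(p₁ᵢ/p₀ᵢ) = 10.7667 + 37.8667 + 20.7500 + 36.9000 + 6.7000 = 112.9833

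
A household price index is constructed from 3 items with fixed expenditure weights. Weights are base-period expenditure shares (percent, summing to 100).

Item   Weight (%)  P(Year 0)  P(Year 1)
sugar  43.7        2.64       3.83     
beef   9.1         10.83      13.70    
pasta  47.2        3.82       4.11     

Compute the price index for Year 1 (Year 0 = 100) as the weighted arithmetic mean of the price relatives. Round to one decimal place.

125.7

sugar: 43.7 × (3.83/2.64) = 43.7 × 1.450758 = 63.3981
beef: 9.1 × (13.70/10.83) = 9.1 × 1.265005 = 11.5115
pasta: 47.2 × (4.11/3.82) = 47.2 × 1.075916 = 50.7832
Index = Σ wᵢ·(p₁ᵢ/p₀ᵢ) = 63.3981 + 11.5115 + 50.7832 = 125.6929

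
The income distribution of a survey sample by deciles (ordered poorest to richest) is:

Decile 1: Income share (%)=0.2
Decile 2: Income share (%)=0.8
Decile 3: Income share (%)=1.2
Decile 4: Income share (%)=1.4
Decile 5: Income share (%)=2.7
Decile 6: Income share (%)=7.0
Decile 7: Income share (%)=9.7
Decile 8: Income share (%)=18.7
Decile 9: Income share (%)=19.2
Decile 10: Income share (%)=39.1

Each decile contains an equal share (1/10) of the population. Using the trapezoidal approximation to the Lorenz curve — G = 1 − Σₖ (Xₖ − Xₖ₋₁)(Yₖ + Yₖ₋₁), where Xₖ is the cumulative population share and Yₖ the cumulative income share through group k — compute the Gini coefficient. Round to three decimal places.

Cumulative income shares Yₖ: 0.0020, 0.0100, 0.0220, 0.0360, 0.0630, 0.1330, 0.2300, 0.4170, 0.6090, 1.0000
Σ (Xₖ−Xₖ₋₁)(Yₖ+Yₖ₋₁) = (1/10)(0.0020+0.0000) + (1/10)(0.0100+0.0020) + (1/10)(0.0220+0.0100) + (1/10)(0.0360+0.0220) + (1/10)(0.0630+0.0360) + (1/10)(0.1330+0.0630) + (1/10)(0.2300+0.1330) + (1/10)(0.4170+0.2300) + (1/10)(0.6090+0.4170) + (1/10)(1.0000+0.6090)
  = 0.0002 + 0.0012 + 0.0032 + 0.0058 + 0.0099 + 0.0196 + 0.0363 + 0.0647 + 0.1026 + 0.1609 = 0.4044
G = 1 − 0.4044 = 0.5956

0.596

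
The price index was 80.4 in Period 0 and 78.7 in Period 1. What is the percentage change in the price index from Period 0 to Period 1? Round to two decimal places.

Change = (78.7 − 80.4) / 80.4 × 100
       = -1.7 / 80.4 × 100 = -2.1144%

-2.11%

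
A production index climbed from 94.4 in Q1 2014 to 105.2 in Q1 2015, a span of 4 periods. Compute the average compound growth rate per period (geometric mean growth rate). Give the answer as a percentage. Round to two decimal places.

Growth factor = (105.2/94.4)^(1/4) = (1.114407)^(1/4) = 1.027451
Growth rate = 1.027451 − 1 = 0.027451 = 2.7451%

2.75%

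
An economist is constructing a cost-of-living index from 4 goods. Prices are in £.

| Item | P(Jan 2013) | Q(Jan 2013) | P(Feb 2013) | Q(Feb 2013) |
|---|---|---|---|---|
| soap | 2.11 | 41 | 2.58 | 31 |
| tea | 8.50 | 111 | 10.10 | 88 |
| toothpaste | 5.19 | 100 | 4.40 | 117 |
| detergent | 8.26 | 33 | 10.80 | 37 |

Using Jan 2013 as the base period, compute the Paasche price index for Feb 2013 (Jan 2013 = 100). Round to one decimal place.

109.1

Paasche price index uses current-period quantities as weights.
ΣP(Feb 2013)·Q(Feb 2013) = 2.58×31 + 10.10×88 + 4.40×117 + 10.80×37 = 79.98 + 888.8 + 514.8 + 399.6 = 1883.18
ΣP(Jan 2013)·Q(Feb 2013) = 2.11×31 + 8.50×88 + 5.19×117 + 8.26×37 = 65.41 + 748 + 607.23 + 305.62 = 1726.26
Index = 1883.18 / 1726.26 × 100 = 109.0902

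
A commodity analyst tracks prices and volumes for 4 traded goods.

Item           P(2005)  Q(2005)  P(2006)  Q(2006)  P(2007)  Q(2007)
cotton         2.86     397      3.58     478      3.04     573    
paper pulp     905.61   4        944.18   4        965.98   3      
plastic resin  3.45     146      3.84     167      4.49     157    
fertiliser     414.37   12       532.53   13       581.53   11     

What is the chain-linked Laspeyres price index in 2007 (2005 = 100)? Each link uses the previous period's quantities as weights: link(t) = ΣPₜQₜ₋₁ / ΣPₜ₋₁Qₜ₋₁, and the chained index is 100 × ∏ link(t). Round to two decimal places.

Link 2005→2006:
ΣP(2006)Q(2005) = 3.58×397 + 944.18×4 + 3.84×146 + 532.53×12 = 1421.26 + 3776.72 + 560.64 + 6390.36 = 12148.98
ΣP(2005)Q(2005) = 2.86×397 + 905.61×4 + 3.45×146 + 414.37×12 = 1135.42 + 3622.44 + 503.7 + 4972.44 = 10234
link = 12148.98/10234 = 1.187119
Link 2006→2007:
ΣP(2007)Q(2006) = 3.04×478 + 965.98×4 + 4.49×167 + 581.53×13 = 1453.12 + 3863.92 + 749.83 + 7559.89 = 13626.76
ΣP(2006)Q(2006) = 3.58×478 + 944.18×4 + 3.84×167 + 532.53×13 = 1711.24 + 3776.72 + 641.28 + 6922.89 = 13052.13
link = 13626.76/13052.13 = 1.044026
Chained index = 100 × 1.187119 × 1.044026 = 123.9383

123.94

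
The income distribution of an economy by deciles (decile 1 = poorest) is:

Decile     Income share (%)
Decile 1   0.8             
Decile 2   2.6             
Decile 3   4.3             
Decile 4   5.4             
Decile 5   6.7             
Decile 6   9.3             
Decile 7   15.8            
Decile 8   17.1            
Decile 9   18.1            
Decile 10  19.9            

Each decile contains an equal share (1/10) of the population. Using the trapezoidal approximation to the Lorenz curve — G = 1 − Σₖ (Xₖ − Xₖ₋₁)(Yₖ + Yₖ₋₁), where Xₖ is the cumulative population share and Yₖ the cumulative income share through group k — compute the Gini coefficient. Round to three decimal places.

0.378

Cumulative income shares Yₖ: 0.0080, 0.0340, 0.0770, 0.1310, 0.1980, 0.2910, 0.4490, 0.6200, 0.8010, 1.0000
Σ (Xₖ−Xₖ₋₁)(Yₖ+Yₖ₋₁) = (1/10)(0.0080+0.0000) + (1/10)(0.0340+0.0080) + (1/10)(0.0770+0.0340) + (1/10)(0.1310+0.0770) + (1/10)(0.1980+0.1310) + (1/10)(0.2910+0.1980) + (1/10)(0.4490+0.2910) + (1/10)(0.6200+0.4490) + (1/10)(0.8010+0.6200) + (1/10)(1.0000+0.8010)
  = 0.0008 + 0.0042 + 0.0111 + 0.0208 + 0.0329 + 0.0489 + 0.0740 + 0.1069 + 0.1421 + 0.1801 = 0.6218
G = 1 − 0.6218 = 0.3782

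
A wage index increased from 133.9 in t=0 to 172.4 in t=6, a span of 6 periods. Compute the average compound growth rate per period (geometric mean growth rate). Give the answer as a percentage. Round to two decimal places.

Growth factor = (172.4/133.9)^(1/6) = (1.287528)^(1/6) = 1.043020
Growth rate = 1.043020 − 1 = 0.043020 = 4.3020%

4.30%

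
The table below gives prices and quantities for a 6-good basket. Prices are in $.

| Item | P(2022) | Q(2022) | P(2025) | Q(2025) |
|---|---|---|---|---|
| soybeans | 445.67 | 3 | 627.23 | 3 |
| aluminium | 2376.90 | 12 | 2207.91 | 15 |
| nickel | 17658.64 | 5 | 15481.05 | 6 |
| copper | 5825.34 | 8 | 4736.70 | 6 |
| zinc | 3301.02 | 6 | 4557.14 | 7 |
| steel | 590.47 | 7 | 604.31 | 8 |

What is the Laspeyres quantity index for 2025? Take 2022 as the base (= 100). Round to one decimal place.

109.0

Laspeyres quantity index uses base-period prices as weights.
ΣP(2022)·Q(2025) = 445.67×3 + 2376.90×15 + 17658.64×6 + 5825.34×6 + 3301.02×7 + 590.47×8 = 1337.01 + 35653.5 + 105951.84 + 34952.04 + 23107.14 + 4723.76 = 205725.29
ΣP(2022)·Q(2022) = 445.67×3 + 2376.90×12 + 17658.64×5 + 5825.34×8 + 3301.02×6 + 590.47×7 = 1337.01 + 28522.8 + 88293.2 + 46602.72 + 19806.12 + 4133.29 = 188695.14
Index = 205725.29 / 188695.14 × 100 = 109.0252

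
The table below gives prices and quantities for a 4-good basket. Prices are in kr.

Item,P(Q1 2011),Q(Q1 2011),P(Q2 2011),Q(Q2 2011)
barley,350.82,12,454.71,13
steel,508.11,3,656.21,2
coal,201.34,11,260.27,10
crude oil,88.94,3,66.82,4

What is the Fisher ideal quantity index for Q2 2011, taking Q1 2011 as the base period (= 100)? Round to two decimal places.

96.48

Laspeyres component (base-period weights):
ΣP(Q1 2011)Q(Q2 2011) = 350.82×13 + 508.11×2 + 201.34×10 + 88.94×4 = 4560.66 + 1016.22 + 2013.4 + 355.76 = 7946.04
ΣP(Q1 2011)Q(Q1 2011) = 350.82×12 + 508.11×3 + 201.34×11 + 88.94×3 = 4209.84 + 1524.33 + 2214.74 + 266.82 = 8215.73
L = 7946.04 / 8215.73 × 100 = 96.7174
Paasche component (current-period weights):
ΣP(Q2 2011)Q(Q2 2011) = 454.71×13 + 656.21×2 + 260.27×10 + 66.82×4 = 5911.23 + 1312.42 + 2602.7 + 267.28 = 10093.63
ΣP(Q2 2011)Q(Q1 2011) = 454.71×12 + 656.21×3 + 260.27×11 + 66.82×3 = 5456.52 + 1968.63 + 2862.97 + 200.46 = 10488.58
P = 10093.63 / 10488.58 × 100 = 96.2345
Fisher = √(L × P) = √(96.7174 × 96.2345) = 96.4756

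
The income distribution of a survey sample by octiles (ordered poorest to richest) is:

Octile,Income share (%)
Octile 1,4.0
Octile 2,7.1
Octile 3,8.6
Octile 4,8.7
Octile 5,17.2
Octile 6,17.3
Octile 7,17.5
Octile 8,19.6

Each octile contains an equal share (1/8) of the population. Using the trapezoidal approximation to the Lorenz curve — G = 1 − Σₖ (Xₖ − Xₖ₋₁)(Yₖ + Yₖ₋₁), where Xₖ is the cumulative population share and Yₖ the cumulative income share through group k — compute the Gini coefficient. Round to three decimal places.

0.245

Cumulative income shares Yₖ: 0.0400, 0.1110, 0.1970, 0.2840, 0.4560, 0.6290, 0.8040, 1.0000
Σ (Xₖ−Xₖ₋₁)(Yₖ+Yₖ₋₁) = (1/8)(0.0400+0.0000) + (1/8)(0.1110+0.0400) + (1/8)(0.1970+0.1110) + (1/8)(0.2840+0.1970) + (1/8)(0.4560+0.2840) + (1/8)(0.6290+0.4560) + (1/8)(0.8040+0.6290) + (1/8)(1.0000+0.8040)
  = 0.0050 + 0.0189 + 0.0385 + 0.0601 + 0.0925 + 0.1356 + 0.1791 + 0.2255 = 0.7552
G = 1 − 0.7552 = 0.2448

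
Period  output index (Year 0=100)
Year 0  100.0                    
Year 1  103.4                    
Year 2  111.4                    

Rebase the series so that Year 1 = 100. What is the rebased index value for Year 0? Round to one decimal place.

Rebased(Year 0) = 100.0 / 103.4 × 100 = 96.7118

96.7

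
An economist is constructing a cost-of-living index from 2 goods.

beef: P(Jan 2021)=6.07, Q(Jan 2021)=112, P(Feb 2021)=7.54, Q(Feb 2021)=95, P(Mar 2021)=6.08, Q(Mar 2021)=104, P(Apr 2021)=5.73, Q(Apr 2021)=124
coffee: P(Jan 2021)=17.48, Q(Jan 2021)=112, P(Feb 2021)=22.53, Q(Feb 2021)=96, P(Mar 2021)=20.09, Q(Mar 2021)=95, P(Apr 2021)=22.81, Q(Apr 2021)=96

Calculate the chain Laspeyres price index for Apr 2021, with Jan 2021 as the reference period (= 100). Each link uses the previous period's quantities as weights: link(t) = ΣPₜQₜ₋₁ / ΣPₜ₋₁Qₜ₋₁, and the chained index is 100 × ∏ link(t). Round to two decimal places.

120.86

Link Jan 2021→Feb 2021:
ΣP(Feb 2021)Q(Jan 2021) = 7.54×112 + 22.53×112 = 844.48 + 2523.36 = 3367.84
ΣP(Jan 2021)Q(Jan 2021) = 6.07×112 + 17.48×112 = 679.84 + 1957.76 = 2637.6
link = 3367.84/2637.6 = 1.276858
Link Feb 2021→Mar 2021:
ΣP(Mar 2021)Q(Feb 2021) = 6.08×95 + 20.09×96 = 577.6 + 1928.64 = 2506.24
ΣP(Feb 2021)Q(Feb 2021) = 7.54×95 + 22.53×96 = 716.3 + 2162.88 = 2879.18
link = 2506.24/2879.18 = 0.870470
Link Mar 2021→Apr 2021:
ΣP(Apr 2021)Q(Mar 2021) = 5.73×104 + 22.81×95 = 595.92 + 2166.95 = 2762.87
ΣP(Mar 2021)Q(Mar 2021) = 6.08×104 + 20.09×95 = 632.32 + 1908.55 = 2540.87
link = 2762.87/2540.87 = 1.087372
Chained index = 100 × 1.276858 × 0.870470 × 1.087372 = 120.8577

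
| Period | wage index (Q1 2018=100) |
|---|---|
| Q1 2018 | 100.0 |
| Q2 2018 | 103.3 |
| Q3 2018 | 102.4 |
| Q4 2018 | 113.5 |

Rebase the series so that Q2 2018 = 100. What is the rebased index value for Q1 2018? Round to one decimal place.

96.8

Rebased(Q1 2018) = 100.0 / 103.3 × 100 = 96.8054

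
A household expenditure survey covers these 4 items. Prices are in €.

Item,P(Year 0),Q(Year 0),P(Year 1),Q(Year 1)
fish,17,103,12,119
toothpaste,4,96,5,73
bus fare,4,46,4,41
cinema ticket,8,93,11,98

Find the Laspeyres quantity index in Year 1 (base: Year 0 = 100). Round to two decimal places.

Laspeyres quantity index uses base-period prices as weights.
ΣP(Year 0)·Q(Year 1) = 17×119 + 4×73 + 4×41 + 8×98 = 2023 + 292 + 164 + 784 = 3263
ΣP(Year 0)·Q(Year 0) = 17×103 + 4×96 + 4×46 + 8×93 = 1751 + 384 + 184 + 744 = 3063
Index = 3263 / 3063 × 100 = 106.5295

106.53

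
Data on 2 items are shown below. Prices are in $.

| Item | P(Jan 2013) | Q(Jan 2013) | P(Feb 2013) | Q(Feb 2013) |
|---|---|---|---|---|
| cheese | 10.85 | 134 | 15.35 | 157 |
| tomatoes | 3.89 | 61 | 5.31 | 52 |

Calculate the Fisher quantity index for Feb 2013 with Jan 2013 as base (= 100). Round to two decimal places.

Laspeyres component (base-period weights):
ΣP(Jan 2013)Q(Feb 2013) = 10.85×157 + 3.89×52 = 1703.45 + 202.28 = 1905.73
ΣP(Jan 2013)Q(Jan 2013) = 10.85×134 + 3.89×61 = 1453.9 + 237.29 = 1691.19
L = 1905.73 / 1691.19 × 100 = 112.6857
Paasche component (current-period weights):
ΣP(Feb 2013)Q(Feb 2013) = 15.35×157 + 5.31×52 = 2409.95 + 276.12 = 2686.07
ΣP(Feb 2013)Q(Jan 2013) = 15.35×134 + 5.31×61 = 2056.9 + 323.91 = 2380.81
P = 2686.07 / 2380.81 × 100 = 112.8217
Fisher = √(L × P) = √(112.6857 × 112.8217) = 112.7537

112.75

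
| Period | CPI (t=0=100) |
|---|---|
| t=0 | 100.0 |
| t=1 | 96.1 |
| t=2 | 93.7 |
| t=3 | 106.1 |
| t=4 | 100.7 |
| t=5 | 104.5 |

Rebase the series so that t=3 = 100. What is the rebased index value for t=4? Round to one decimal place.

Rebased(t=4) = 100.7 / 106.1 × 100 = 94.9105

94.9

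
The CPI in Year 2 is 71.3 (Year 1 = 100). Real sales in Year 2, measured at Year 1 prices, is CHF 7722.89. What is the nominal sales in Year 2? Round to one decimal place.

5506.4

Nominal = Real × (Index/100) = 7722.89 × (71.3/100)
        = 7722.89 × 0.713 = 5506.4206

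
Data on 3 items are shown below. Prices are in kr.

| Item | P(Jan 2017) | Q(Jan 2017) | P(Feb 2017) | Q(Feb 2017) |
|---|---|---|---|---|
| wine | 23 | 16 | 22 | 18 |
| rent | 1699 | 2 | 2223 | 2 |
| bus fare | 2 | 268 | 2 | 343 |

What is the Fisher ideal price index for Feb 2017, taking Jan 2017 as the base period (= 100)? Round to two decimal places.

Laspeyres component (base-period weights):
ΣP(Feb 2017)Q(Jan 2017) = 22×16 + 2223×2 + 2×268 = 352 + 4446 + 536 = 5334
ΣP(Jan 2017)Q(Jan 2017) = 23×16 + 1699×2 + 2×268 = 368 + 3398 + 536 = 4302
L = 5334 / 4302 × 100 = 123.9888
Paasche component (current-period weights):
ΣP(Feb 2017)Q(Feb 2017) = 22×18 + 2223×2 + 2×343 = 396 + 4446 + 686 = 5528
ΣP(Jan 2017)Q(Feb 2017) = 23×18 + 1699×2 + 2×343 = 414 + 3398 + 686 = 4498
P = 5528 / 4498 × 100 = 122.8991
Fisher = √(L × P) = √(123.9888 × 122.8991) = 123.4428

123.44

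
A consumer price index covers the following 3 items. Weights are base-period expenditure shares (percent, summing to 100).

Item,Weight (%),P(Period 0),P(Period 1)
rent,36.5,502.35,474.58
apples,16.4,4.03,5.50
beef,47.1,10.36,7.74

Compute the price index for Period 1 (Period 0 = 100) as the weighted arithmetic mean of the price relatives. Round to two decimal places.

rent: 36.5 × (474.58/502.35) = 36.5 × 0.944720 = 34.4823
apples: 16.4 × (5.50/4.03) = 16.4 × 1.364764 = 22.3821
beef: 47.1 × (7.74/10.36) = 47.1 × 0.747104 = 35.1886
Index = Σ wᵢ·(p₁ᵢ/p₀ᵢ) = 34.4823 + 22.3821 + 35.1886 = 92.0530

92.05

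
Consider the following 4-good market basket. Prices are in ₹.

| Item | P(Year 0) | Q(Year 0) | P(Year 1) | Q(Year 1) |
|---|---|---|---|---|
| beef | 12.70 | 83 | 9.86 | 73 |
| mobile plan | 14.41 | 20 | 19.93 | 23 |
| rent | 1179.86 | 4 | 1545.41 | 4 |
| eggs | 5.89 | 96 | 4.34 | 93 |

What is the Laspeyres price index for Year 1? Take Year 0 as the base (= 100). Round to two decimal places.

Laspeyres price index uses base-period quantities as weights.
ΣP(Year 1)·Q(Year 0) = 9.86×83 + 19.93×20 + 1545.41×4 + 4.34×96 = 818.38 + 398.6 + 6181.64 + 416.64 = 7815.26
ΣP(Year 0)·Q(Year 0) = 12.70×83 + 14.41×20 + 1179.86×4 + 5.89×96 = 1054.1 + 288.2 + 4719.44 + 565.44 = 6627.18
Index = 7815.26 / 6627.18 × 100 = 117.9274

117.93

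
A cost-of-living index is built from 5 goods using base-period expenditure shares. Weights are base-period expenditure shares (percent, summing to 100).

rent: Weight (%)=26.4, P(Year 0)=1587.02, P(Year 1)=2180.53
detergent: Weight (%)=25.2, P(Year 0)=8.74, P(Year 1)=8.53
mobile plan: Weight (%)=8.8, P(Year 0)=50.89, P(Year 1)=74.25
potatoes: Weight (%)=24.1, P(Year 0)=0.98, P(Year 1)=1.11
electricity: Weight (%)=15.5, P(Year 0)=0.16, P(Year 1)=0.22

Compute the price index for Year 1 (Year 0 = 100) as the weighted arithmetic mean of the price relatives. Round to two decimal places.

122.32

rent: 26.4 × (2180.53/1587.02) = 26.4 × 1.373978 = 36.2730
detergent: 25.2 × (8.53/8.74) = 25.2 × 0.975973 = 24.5945
mobile plan: 8.8 × (74.25/50.89) = 8.8 × 1.459029 = 12.8395
potatoes: 24.1 × (1.11/0.98) = 24.1 × 1.132653 = 27.2969
electricity: 15.5 × (0.22/0.16) = 15.5 × 1.375000 = 21.3125
Index = Σ wᵢ·(p₁ᵢ/p₀ᵢ) = 36.2730 + 24.5945 + 12.8395 + 27.2969 + 21.3125 = 122.3164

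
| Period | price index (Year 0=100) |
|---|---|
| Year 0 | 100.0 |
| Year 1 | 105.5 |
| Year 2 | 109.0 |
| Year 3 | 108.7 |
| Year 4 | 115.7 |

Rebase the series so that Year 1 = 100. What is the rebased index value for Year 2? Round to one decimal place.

Rebased(Year 2) = 109.0 / 105.5 × 100 = 103.3175

103.3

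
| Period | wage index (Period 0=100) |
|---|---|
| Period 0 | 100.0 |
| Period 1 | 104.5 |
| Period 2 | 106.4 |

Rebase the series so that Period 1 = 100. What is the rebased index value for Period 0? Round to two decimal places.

Rebased(Period 0) = 100.0 / 104.5 × 100 = 95.6938

95.69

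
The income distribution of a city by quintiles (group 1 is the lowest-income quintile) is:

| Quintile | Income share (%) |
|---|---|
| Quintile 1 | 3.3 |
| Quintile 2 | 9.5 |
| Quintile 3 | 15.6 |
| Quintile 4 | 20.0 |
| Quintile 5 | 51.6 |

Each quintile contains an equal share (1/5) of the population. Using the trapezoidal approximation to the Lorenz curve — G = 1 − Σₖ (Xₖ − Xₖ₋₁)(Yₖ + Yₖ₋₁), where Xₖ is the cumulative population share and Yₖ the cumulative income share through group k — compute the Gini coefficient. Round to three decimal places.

Cumulative income shares Yₖ: 0.0330, 0.1280, 0.2840, 0.4840, 1.0000
Σ (Xₖ−Xₖ₋₁)(Yₖ+Yₖ₋₁) = (1/5)(0.0330+0.0000) + (1/5)(0.1280+0.0330) + (1/5)(0.2840+0.1280) + (1/5)(0.4840+0.2840) + (1/5)(1.0000+0.4840)
  = 0.0066 + 0.0322 + 0.0824 + 0.1536 + 0.2968 = 0.5716
G = 1 − 0.5716 = 0.4284

0.428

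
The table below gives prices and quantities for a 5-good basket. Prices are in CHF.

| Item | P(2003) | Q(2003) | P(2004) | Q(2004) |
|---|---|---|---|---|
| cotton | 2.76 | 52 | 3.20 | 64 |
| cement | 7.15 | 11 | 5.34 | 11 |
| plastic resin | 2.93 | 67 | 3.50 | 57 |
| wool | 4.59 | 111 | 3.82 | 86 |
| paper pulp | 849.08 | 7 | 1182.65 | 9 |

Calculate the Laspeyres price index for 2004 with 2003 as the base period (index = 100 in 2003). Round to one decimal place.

133.3

Laspeyres price index uses base-period quantities as weights.
ΣP(2004)·Q(2003) = 3.20×52 + 5.34×11 + 3.50×67 + 3.82×111 + 1182.65×7 = 166.4 + 58.74 + 234.5 + 424.02 + 8278.55 = 9162.21
ΣP(2003)·Q(2003) = 2.76×52 + 7.15×11 + 2.93×67 + 4.59×111 + 849.08×7 = 143.52 + 78.65 + 196.31 + 509.49 + 5943.56 = 6871.53
Index = 9162.21 / 6871.53 × 100 = 133.3358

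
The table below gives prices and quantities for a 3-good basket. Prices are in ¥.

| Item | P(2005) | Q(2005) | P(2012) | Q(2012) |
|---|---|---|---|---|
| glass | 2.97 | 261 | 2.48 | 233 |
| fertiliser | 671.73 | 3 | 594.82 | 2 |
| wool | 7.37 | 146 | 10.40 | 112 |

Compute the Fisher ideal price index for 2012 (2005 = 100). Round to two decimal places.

Laspeyres component (base-period weights):
ΣP(2012)Q(2005) = 2.48×261 + 594.82×3 + 10.40×146 = 647.28 + 1784.46 + 1518.4 = 3950.14
ΣP(2005)Q(2005) = 2.97×261 + 671.73×3 + 7.37×146 = 775.17 + 2015.19 + 1076.02 = 3866.38
L = 3950.14 / 3866.38 × 100 = 102.1664
Paasche component (current-period weights):
ΣP(2012)Q(2012) = 2.48×233 + 594.82×2 + 10.40×112 = 577.84 + 1189.64 + 1164.8 = 2932.28
ΣP(2005)Q(2012) = 2.97×233 + 671.73×2 + 7.37×112 = 692.01 + 1343.46 + 825.44 = 2860.91
P = 2932.28 / 2860.91 × 100 = 102.4947
Fisher = √(L × P) = √(102.1664 × 102.4947) = 102.3304

102.33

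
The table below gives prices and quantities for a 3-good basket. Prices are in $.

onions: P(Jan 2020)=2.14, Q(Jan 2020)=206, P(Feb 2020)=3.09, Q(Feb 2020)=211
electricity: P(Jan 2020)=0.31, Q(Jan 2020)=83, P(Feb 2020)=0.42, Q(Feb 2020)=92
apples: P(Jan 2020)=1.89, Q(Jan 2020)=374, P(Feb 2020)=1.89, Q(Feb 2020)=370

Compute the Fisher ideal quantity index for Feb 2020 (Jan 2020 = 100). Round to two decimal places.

100.68

Laspeyres component (base-period weights):
ΣP(Jan 2020)Q(Feb 2020) = 2.14×211 + 0.31×92 + 1.89×370 = 451.54 + 28.52 + 699.3 = 1179.36
ΣP(Jan 2020)Q(Jan 2020) = 2.14×206 + 0.31×83 + 1.89×374 = 440.84 + 25.73 + 706.86 = 1173.43
L = 1179.36 / 1173.43 × 100 = 100.5054
Paasche component (current-period weights):
ΣP(Feb 2020)Q(Feb 2020) = 3.09×211 + 0.42×92 + 1.89×370 = 651.99 + 38.64 + 699.3 = 1389.93
ΣP(Feb 2020)Q(Jan 2020) = 3.09×206 + 0.42×83 + 1.89×374 = 636.54 + 34.86 + 706.86 = 1378.26
P = 1389.93 / 1378.26 × 100 = 100.8467
Fisher = √(L × P) = √(100.5054 × 100.8467) = 100.6759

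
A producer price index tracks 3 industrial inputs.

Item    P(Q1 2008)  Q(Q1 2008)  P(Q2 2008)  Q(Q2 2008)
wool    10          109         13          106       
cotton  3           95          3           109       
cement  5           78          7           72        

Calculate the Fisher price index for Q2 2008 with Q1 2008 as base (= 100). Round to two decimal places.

Laspeyres component (base-period weights):
ΣP(Q2 2008)Q(Q1 2008) = 13×109 + 3×95 + 7×78 = 1417 + 285 + 546 = 2248
ΣP(Q1 2008)Q(Q1 2008) = 10×109 + 3×95 + 5×78 = 1090 + 285 + 390 = 1765
L = 2248 / 1765 × 100 = 127.3654
Paasche component (current-period weights):
ΣP(Q2 2008)Q(Q2 2008) = 13×106 + 3×109 + 7×72 = 1378 + 327 + 504 = 2209
ΣP(Q1 2008)Q(Q2 2008) = 10×106 + 3×109 + 5×72 = 1060 + 327 + 360 = 1747
P = 2209 / 1747 × 100 = 126.4453
Fisher = √(L × P) = √(127.3654 × 126.4453) = 126.9046

126.90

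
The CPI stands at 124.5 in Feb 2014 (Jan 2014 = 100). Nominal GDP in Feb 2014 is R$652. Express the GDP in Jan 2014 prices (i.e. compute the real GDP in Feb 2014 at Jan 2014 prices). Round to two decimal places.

Real = Nominal ÷ (Index/100) = 652 ÷ (124.5/100)
     = 652 ÷ 1.245 = 523.6948

523.69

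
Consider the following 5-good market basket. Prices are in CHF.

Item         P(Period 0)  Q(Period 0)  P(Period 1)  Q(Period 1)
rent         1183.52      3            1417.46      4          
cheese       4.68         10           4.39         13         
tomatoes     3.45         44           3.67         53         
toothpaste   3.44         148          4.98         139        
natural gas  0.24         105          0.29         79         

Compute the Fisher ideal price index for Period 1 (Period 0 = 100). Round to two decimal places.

Laspeyres component (base-period weights):
ΣP(Period 1)Q(Period 0) = 1417.46×3 + 4.39×10 + 3.67×44 + 4.98×148 + 0.29×105 = 4252.38 + 43.9 + 161.48 + 737.04 + 30.45 = 5225.25
ΣP(Period 0)Q(Period 0) = 1183.52×3 + 4.68×10 + 3.45×44 + 3.44×148 + 0.24×105 = 3550.56 + 46.8 + 151.8 + 509.12 + 25.2 = 4283.48
L = 5225.25 / 4283.48 × 100 = 121.9861
Paasche component (current-period weights):
ΣP(Period 1)Q(Period 1) = 1417.46×4 + 4.39×13 + 3.67×53 + 4.98×139 + 0.29×79 = 5669.84 + 57.07 + 194.51 + 692.22 + 22.91 = 6636.55
ΣP(Period 0)Q(Period 1) = 1183.52×4 + 4.68×13 + 3.45×53 + 3.44×139 + 0.24×79 = 4734.08 + 60.84 + 182.85 + 478.16 + 18.96 = 5474.89
P = 6636.55 / 5474.89 × 100 = 121.2180
Fisher = √(L × P) = √(121.9861 × 121.2180) = 121.6014

121.60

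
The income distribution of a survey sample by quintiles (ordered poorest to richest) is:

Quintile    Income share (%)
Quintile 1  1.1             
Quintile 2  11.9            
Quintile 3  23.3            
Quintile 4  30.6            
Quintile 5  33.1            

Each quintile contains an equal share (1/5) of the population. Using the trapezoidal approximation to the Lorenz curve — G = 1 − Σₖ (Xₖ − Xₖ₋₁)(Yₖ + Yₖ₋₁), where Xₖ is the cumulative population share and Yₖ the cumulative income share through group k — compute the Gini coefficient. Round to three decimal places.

0.331

Cumulative income shares Yₖ: 0.0110, 0.1300, 0.3630, 0.6690, 1.0000
Σ (Xₖ−Xₖ₋₁)(Yₖ+Yₖ₋₁) = (1/5)(0.0110+0.0000) + (1/5)(0.1300+0.0110) + (1/5)(0.3630+0.1300) + (1/5)(0.6690+0.3630) + (1/5)(1.0000+0.6690)
  = 0.0022 + 0.0282 + 0.0986 + 0.2064 + 0.3338 = 0.6692
G = 1 − 0.6692 = 0.3308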